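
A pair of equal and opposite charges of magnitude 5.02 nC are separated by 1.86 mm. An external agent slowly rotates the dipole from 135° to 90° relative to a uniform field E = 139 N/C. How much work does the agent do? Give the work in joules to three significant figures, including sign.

W ≈ -9.18×10⁻¹⁰ J

Dipole moment p = qd = (5.02×10⁻⁹ C)(0.00186 m) = 9.337×10⁻¹² C·m.
W_ext = ΔU = U(θ₂) − U(θ₁) = −pE cosθ₂ − (−pE cosθ₁) = pE(cosθ₁ − cosθ₂).
W = (9.337×10⁻¹²)(139)·(cos135° − cos90°) = (1.298×10⁻⁹)·(-0.7071) = -9.177×10⁻¹⁰ J.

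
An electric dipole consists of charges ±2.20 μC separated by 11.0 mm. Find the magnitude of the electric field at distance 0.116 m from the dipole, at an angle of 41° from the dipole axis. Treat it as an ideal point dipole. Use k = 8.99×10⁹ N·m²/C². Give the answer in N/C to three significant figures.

E ≈ 2.29×10⁵ N/C

Dipole moment p = qd = (2.20×10⁻⁶ C)(0.0110 m) = 2.42×10⁻⁸ C·m.
At angle θ the dipole field magnitude is E = (kp/r³)·√(1 + 3cos²θ).
kp/r³ = (8.99×10⁹)(2.42×10⁻⁸) / (0.116)³ = 1.394×10⁵ N/C.
√(1 + 3cos²41°) = √(1 + 3·0.5696) = √2.7088 ≈ 1.6458.
E ≈ 1.394×10⁵ × 1.646 = 2.294×10⁵ N/C.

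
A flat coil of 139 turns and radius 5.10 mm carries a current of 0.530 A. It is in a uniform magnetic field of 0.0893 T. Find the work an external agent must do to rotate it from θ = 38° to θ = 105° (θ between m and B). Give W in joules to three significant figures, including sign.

W ≈ 5.63×10⁻⁴ J

m = NIA = NIπa² = 139·(0.530)·π·(0.00510)² = 0.00602 A·m².
W_ext = ΔU = −mB cosθ₂ + mB cosθ₁ = mB(cosθ₁ − cosθ₂).
W = (0.00602)(0.0893)·(cos38° − cos105°) = (5.376×10⁻⁴)·(+1.0468) = 5.628×10⁻⁴ J.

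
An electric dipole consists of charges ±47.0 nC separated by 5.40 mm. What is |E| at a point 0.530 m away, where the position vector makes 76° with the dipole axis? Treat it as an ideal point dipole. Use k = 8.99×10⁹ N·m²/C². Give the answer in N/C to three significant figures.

Dipole moment p = qd = (4.70×10⁻⁸ C)(0.00540 m) = 2.538×10⁻¹⁰ C·m.
At angle θ the dipole field magnitude is E = (kp/r³)·√(1 + 3cos²θ).
kp/r³ = (8.99×10⁹)(2.538×10⁻¹⁰) / (0.530)³ = 15.33 N/C.
√(1 + 3cos²76°) = √(1 + 3·0.0585) = √1.1756 ≈ 1.0842.
E ≈ 15.33 × 1.084 = 16.62 N/C.

E ≈ 16.6 N/C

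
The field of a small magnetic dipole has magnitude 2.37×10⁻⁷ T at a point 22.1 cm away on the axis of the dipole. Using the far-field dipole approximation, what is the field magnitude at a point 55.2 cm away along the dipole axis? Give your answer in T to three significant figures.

B ≈ 1.52×10⁻⁸ T

Dipole fields scale as 1/r³ in the far field; the geometry is the same at both points.
B₂ = B₁ · (r₁/r₂)³ = 2.37×10⁻⁷ · (22.1/55.2)³.
(r₁/r₂)³ = (0.4004)³ = 0.06417.
B₂ ≈ 1.521×10⁻⁸ T.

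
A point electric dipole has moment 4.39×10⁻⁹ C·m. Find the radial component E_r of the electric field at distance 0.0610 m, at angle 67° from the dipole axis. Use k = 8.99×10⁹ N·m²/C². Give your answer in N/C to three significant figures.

For a dipole, E_r = (2kp cosθ)/r³.
kp/r³ = (8.99×10⁹)(4.39×10⁻⁹)/(0.0610)³ = 1.739×10⁵ N/C.
E_r = 2·1.739×10⁵·cos67° = 1.359×10⁵ N/C.

E_r ≈ 1.36×10⁵ N/C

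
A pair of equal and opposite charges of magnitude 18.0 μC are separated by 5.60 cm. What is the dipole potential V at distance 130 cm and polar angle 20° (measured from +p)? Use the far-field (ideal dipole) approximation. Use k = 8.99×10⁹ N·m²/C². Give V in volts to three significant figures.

Dipole moment p = qd = (1.80×10⁻⁵ C)(0.0560 m) = 1.008×10⁻⁶ C·m.
The dipole potential is V = kp cosθ / r².
V = (8.99×10⁹)(1.008×10⁻⁶)·cos20° / (1.30)² = 5039 V.

V ≈ 5040 V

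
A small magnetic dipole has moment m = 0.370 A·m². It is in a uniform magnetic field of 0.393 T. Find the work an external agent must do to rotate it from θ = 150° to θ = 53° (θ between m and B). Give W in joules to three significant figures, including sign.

W ≈ -0.213 J

W_ext = ΔU = −mB cosθ₂ + mB cosθ₁ = mB(cosθ₁ − cosθ₂).
W = (0.370)(0.393)·(cos150° − cos53°) = (0.1454)·(-1.4678) = -0.2134 J.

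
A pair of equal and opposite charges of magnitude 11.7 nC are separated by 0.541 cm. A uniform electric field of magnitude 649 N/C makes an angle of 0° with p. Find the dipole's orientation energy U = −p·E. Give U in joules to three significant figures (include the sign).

U ≈ -4.11×10⁻⁸ J

Dipole moment p = qd = (1.17×10⁻⁸ C)(0.00541 m) = 6.33×10⁻¹¹ C·m.
U = −p·E = −pE cosθ.
U = −(6.33×10⁻¹¹)(649)·cos0° = -4.108×10⁻⁸ J.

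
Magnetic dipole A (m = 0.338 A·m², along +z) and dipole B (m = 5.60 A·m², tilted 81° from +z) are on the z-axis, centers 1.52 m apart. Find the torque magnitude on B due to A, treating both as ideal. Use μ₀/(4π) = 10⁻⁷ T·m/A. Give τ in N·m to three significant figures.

τ ≈ 1.06×10⁻⁷ N·m

Dipole B is on the axis of dipole A, so B₁ there is axial: B₁ = (μ₀/4π)·2m₁/r³ along +z.
B₁ = 2(10⁻⁷)(0.338)/(1.52)³ = 1.925×10⁻⁸ T.
τ = m₂ B₁ sinθ.
τ = (5.60)(1.925×10⁻⁸)·sin81° = 1.065×10⁻⁷ N·m.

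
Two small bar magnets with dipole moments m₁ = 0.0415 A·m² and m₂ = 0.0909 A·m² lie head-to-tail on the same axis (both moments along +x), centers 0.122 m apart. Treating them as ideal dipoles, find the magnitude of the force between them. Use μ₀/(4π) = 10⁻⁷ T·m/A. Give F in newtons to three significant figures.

F ≈ 1.02×10⁻⁵ N

On-axis B of dipole 1: B = (μ₀/4π)·2m₁/r³. Force on dipole 2: F = m₂·dB/dr.
dB/dr = −(μ₀/4π)·6m₁/r⁴, so |F| = (μ₀/4π)·6m₁m₂/r⁴.
F = 6(10⁻⁷)(0.0415)(0.0909)/(0.122)⁴ = 1.022×10⁻⁵ N.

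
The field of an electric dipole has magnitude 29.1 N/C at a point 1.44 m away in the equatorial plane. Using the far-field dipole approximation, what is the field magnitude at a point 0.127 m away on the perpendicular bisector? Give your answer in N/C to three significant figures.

Dipole fields scale as 1/r³ in the far field; the geometry is the same at both points.
E₂ = E₁ · (r₁/r₂)³ = 29.1 · (1.44/0.127)³.
(r₁/r₂)³ = (11.34)³ = 1458.
E₂ ≈ 4.242×10⁴ N/C.

E ≈ 4.24×10⁴ N/C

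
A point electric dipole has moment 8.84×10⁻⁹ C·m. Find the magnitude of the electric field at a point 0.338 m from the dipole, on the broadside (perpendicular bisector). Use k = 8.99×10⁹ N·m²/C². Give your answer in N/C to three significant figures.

On the perpendicular bisector E = kp/r³ (half the axial value at the same distance).
E = (8.99×10⁹)(8.84×10⁻⁹) / (0.338)³ = 2058 N/C.

E ≈ 2060 N/C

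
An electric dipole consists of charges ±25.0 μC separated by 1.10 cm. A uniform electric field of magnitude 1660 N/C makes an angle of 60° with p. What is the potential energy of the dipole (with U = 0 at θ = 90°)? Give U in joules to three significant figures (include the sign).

Dipole moment p = qd = (2.50×10⁻⁵ C)(0.0110 m) = 2.75×10⁻⁷ C·m.
U = −p·E = −pE cosθ.
U = −(2.75×10⁻⁷)(1660)·cos60° = -2.283×10⁻⁴ J.

U ≈ -2.28×10⁻⁴ J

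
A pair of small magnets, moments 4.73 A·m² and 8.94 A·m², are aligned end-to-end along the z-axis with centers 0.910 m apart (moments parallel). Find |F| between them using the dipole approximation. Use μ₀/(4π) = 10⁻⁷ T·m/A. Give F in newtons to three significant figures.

On-axis B of dipole 1: B = (μ₀/4π)·2m₁/r³. Force on dipole 2: F = m₂·dB/dr.
dB/dr = −(μ₀/4π)·6m₁/r⁴, so |F| = (μ₀/4π)·6m₁m₂/r⁴.
F = 6(10⁻⁷)(4.73)(8.94)/(0.910)⁴ = 3.700×10⁻⁵ N.

F ≈ 3.70×10⁻⁵ N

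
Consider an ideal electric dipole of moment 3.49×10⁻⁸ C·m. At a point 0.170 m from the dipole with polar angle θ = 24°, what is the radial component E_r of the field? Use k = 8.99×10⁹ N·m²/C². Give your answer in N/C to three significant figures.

E_r ≈ 1.17×10⁵ N/C

For a dipole, E_r = (2kp cosθ)/r³.
kp/r³ = (8.99×10⁹)(3.49×10⁻⁸)/(0.170)³ = 6.386×10⁴ N/C.
E_r = 2·6.386×10⁴·cos24° = 1.167×10⁵ N/C.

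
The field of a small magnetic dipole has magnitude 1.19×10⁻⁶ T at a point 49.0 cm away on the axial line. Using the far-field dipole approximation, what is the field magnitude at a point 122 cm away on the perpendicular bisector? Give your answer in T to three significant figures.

Dipole fields scale as 1/r³ in the far field.
The axial field is twice the equatorial field at the same r, so the geometry factor is 1/2.
B₂ = B₁ · (1/2) · (r₁/r₂)³ = 1.19×10⁻⁶ · 0.5 · (49.0/122)³.
(r₁/r₂)³ = (0.4016)³ = 0.06479.
B₂ ≈ 3.855×10⁻⁸ T.

B ≈ 3.86×10⁻⁸ T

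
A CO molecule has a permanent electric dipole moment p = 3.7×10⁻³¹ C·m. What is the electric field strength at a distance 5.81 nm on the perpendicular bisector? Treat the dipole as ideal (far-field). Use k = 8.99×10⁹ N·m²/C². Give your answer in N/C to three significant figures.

In the equatorial plane E = kp/r³.
E = (8.99×10⁹)(3.70×10⁻³¹) / (5.81×10⁻⁹)³ = 1.696×10⁴ N/C.

E ≈ 1.70×10⁴ N/C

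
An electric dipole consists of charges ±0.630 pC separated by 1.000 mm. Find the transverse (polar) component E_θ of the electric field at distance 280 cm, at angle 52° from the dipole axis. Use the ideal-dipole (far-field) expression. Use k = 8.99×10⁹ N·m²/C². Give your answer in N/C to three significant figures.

E_θ ≈ 2.03×10⁻⁷ N/C

Dipole moment p = qd = (6.30×10⁻¹³ C)(0.00100 m) = 6.30×10⁻¹⁶ C·m.
For a dipole, E_θ = (kp sinθ)/r³.
kp/r³ = (8.99×10⁹)(6.30×10⁻¹⁶)/(2.80)³ = 2.580×10⁻⁷ N/C.
E_θ = 2.580×10⁻⁷·sin52° = 2.033×10⁻⁷ N/C.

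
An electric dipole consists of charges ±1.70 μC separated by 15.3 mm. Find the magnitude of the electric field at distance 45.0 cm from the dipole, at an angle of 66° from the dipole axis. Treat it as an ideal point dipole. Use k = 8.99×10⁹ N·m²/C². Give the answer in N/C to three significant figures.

Dipole moment p = qd = (1.70×10⁻⁶ C)(0.0153 m) = 2.601×10⁻⁸ C·m.
At angle θ the dipole field magnitude is E = (kp/r³)·√(1 + 3cos²θ).
kp/r³ = (8.99×10⁹)(2.601×10⁻⁸) / (0.450)³ = 2566 N/C.
√(1 + 3cos²66°) = √(1 + 3·0.1654) = √1.4963 ≈ 1.2232.
E ≈ 2566 × 1.223 = 3139 N/C.

E ≈ 3140 N/C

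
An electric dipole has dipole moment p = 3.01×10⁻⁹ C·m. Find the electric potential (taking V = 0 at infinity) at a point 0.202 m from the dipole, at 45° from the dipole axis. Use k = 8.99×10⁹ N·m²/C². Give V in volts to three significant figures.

V ≈ 469 V

The dipole potential is V = kp cosθ / r².
V = (8.99×10⁹)(3.01×10⁻⁹)·cos45° / (0.202)² = 468.9 V.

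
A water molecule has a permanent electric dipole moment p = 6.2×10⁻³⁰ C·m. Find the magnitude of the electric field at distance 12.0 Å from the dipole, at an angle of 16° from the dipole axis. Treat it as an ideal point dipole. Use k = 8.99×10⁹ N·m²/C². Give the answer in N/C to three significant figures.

E ≈ 6.26×10⁷ N/C

At angle θ the dipole field magnitude is E = (kp/r³)·√(1 + 3cos²θ).
kp/r³ = (8.99×10⁹)(6.20×10⁻³⁰) / (1.20×10⁻⁹)³ = 3.226×10⁷ N/C.
√(1 + 3cos²16°) = √(1 + 3·0.9240) = √3.7721 ≈ 1.9422.
E ≈ 3.226×10⁷ × 1.942 = 6.265×10⁷ N/C.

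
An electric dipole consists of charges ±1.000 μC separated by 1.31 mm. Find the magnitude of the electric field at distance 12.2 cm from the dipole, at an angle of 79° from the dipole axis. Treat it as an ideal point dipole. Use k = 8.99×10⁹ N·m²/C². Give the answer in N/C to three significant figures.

E ≈ 6830 N/C

Dipole moment p = qd = (1.00×10⁻⁶ C)(0.00131 m) = 1.31×10⁻⁹ C·m.
At angle θ the dipole field magnitude is E = (kp/r³)·√(1 + 3cos²θ).
kp/r³ = (8.99×10⁹)(1.31×10⁻⁹) / (0.122)³ = 6486 N/C.
√(1 + 3cos²79°) = √(1 + 3·0.0364) = √1.1092 ≈ 1.0532.
E ≈ 6486 × 1.053 = 6831 N/C.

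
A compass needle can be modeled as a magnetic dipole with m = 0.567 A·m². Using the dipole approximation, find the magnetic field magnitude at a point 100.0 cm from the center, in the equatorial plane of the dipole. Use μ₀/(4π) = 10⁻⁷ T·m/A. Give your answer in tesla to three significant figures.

In the equatorial plane B = (μ₀/4π)·m/r³ (half the axial value).
B = (10⁻⁷)·(0.567) / (1.00)³ = 5.670×10⁻⁸ T.

B ≈ 5.67×10⁻⁸ T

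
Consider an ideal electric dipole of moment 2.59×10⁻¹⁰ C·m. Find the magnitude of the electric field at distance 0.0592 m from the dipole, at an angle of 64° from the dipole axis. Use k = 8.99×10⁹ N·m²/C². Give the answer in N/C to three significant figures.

At angle θ the dipole field magnitude is E = (kp/r³)·√(1 + 3cos²θ).
kp/r³ = (8.99×10⁹)(2.59×10⁻¹⁰) / (0.0592)³ = 1.122×10⁴ N/C.
√(1 + 3cos²64°) = √(1 + 3·0.1922) = √1.5765 ≈ 1.2556.
E ≈ 1.122×10⁴ × 1.256 = 1.409×10⁴ N/C.

E ≈ 1.41×10⁴ N/C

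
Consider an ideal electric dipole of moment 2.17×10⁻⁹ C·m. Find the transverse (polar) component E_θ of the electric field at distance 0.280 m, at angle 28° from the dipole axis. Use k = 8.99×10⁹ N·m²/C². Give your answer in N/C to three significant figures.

For a dipole, E_θ = (kp sinθ)/r³.
kp/r³ = (8.99×10⁹)(2.17×10⁻⁹)/(0.280)³ = 888.7 N/C.
E_θ = 888.7·sin28° = 417.2 N/C.

E_θ ≈ 417 N/C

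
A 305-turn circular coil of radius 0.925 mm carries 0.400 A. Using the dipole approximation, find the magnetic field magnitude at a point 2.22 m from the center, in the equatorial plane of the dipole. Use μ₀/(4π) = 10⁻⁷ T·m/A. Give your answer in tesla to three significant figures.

m = NIA = NIπa² = 305·(0.400)·π·(9.25×10⁻⁴)² = 3.279×10⁻⁴ A·m².
In the equatorial plane B = (μ₀/4π)·m/r³ (half the axial value).
B = (10⁻⁷)·(3.279×10⁻⁴) / (2.22)³ = 2.997×10⁻¹² T.

B ≈ 3.00×10⁻¹² T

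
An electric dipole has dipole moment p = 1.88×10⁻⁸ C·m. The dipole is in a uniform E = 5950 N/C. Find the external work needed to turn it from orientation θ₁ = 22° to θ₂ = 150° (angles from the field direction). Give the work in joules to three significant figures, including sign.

W ≈ 2.01×10⁻⁴ J

W_ext = ΔU = U(θ₂) − U(θ₁) = −pE cosθ₂ − (−pE cosθ₁) = pE(cosθ₁ − cosθ₂).
W = (1.88×10⁻⁸)(5950)·(cos22° − cos150°) = (1.119×10⁻⁴)·(+1.7932) = 2.006×10⁻⁴ J.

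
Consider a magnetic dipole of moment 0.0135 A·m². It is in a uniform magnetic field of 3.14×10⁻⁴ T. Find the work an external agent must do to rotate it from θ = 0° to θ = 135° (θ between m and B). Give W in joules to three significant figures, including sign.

W_ext = ΔU = −mB cosθ₂ + mB cosθ₁ = mB(cosθ₁ − cosθ₂).
W = (0.0135)(3.14×10⁻⁴)·(cos0° − cos135°) = (4.239×10⁻⁶)·(+1.7071) = 7.236×10⁻⁶ J.

W ≈ 7.24×10⁻⁶ J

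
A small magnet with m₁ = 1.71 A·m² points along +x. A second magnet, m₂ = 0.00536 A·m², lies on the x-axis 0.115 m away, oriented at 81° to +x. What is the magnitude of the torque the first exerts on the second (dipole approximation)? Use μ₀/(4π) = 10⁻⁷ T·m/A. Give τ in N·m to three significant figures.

τ ≈ 1.19×10⁻⁶ N·m

Dipole B is on the axis of dipole A, so B₁ there is axial: B₁ = (μ₀/4π)·2m₁/r³ along +x.
B₁ = 2(10⁻⁷)(1.71)/(0.115)³ = 2.249×10⁻⁴ T.
τ = m₂ B₁ sinθ.
τ = (0.00536)(2.249×10⁻⁴)·sin81° = 1.190×10⁻⁶ N·m.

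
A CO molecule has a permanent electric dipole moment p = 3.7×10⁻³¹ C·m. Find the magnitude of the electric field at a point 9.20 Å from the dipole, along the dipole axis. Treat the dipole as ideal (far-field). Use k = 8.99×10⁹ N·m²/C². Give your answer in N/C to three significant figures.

E ≈ 8.54×10⁶ N/C

On the dipole axis E = 2kp/r³.
E = 2·(8.99×10⁹)(3.70×10⁻³¹) / (9.20×10⁻¹⁰)³ = 8.543×10⁶ N/C.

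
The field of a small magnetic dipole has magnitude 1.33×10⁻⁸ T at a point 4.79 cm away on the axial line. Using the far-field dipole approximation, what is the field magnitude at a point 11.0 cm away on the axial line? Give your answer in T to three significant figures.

Dipole fields scale as 1/r³ in the far field; the geometry is the same at both points.
B₂ = B₁ · (r₁/r₂)³ = 1.33×10⁻⁸ · (4.79/11.0)³.
(r₁/r₂)³ = (0.4355)³ = 0.08257.
B₂ ≈ 1.098×10⁻⁹ T.

B ≈ 1.10×10⁻⁹ T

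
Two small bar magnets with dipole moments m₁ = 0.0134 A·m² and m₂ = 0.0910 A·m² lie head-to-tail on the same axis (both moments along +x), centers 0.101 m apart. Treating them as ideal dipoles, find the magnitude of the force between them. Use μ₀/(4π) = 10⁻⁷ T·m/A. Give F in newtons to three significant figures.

F ≈ 7.03×10⁻⁶ N

On-axis B of dipole 1: B = (μ₀/4π)·2m₁/r³. Force on dipole 2: F = m₂·dB/dr.
dB/dr = −(μ₀/4π)·6m₁/r⁴, so |F| = (μ₀/4π)·6m₁m₂/r⁴.
F = 6(10⁻⁷)(0.0134)(0.0910)/(0.101)⁴ = 7.031×10⁻⁶ N.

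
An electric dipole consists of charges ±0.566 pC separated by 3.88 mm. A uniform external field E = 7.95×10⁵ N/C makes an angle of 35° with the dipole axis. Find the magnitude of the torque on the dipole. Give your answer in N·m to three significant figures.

τ ≈ 1.00×10⁻⁹ N·m

Dipole moment p = qd = (5.66×10⁻¹³ C)(0.00388 m) = 2.196×10⁻¹⁵ C·m.
Torque on an electric dipole: τ = pE sinθ.
τ = (2.196×10⁻¹⁵)(7.95×10⁵)·sin35° = 1.001×10⁻⁹ N·m.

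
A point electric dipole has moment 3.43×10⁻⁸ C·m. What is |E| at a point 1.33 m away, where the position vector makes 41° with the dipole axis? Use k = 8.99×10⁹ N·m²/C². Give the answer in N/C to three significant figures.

E ≈ 216 N/C

At angle θ the dipole field magnitude is E = (kp/r³)·√(1 + 3cos²θ).
kp/r³ = (8.99×10⁹)(3.43×10⁻⁸) / (1.33)³ = 131.1 N/C.
√(1 + 3cos²41°) = √(1 + 3·0.5696) = √2.7088 ≈ 1.6458.
E ≈ 131.1 × 1.646 = 215.7 N/C.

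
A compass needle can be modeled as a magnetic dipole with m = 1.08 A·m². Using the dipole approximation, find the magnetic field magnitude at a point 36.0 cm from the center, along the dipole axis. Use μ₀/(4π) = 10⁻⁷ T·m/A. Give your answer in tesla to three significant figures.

B ≈ 4.63×10⁻⁶ T

On axis B = (μ₀/4π)·2m/r³.
B = 2·(10⁻⁷)·(1.08) / (0.360)³ = 4.630×10⁻⁶ T.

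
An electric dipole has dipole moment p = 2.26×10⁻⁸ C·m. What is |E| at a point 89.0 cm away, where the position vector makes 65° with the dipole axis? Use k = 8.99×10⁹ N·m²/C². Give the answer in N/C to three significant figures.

At angle θ the dipole field magnitude is E = (kp/r³)·√(1 + 3cos²θ).
kp/r³ = (8.99×10⁹)(2.26×10⁻⁸) / (0.890)³ = 288.2 N/C.
√(1 + 3cos²65°) = √(1 + 3·0.1786) = √1.5358 ≈ 1.2393.
E ≈ 288.2 × 1.239 = 357.2 N/C.

E ≈ 357 N/C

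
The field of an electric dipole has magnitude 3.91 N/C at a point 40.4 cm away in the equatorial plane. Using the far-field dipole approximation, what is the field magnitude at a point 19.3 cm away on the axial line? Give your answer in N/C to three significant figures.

Dipole fields scale as 1/r³ in the far field.
The axial field is twice the equatorial field at the same r, so the geometry factor is 2/1.
E₂ = E₁ · (2/1) · (r₁/r₂)³ = 3.91 · 2 · (40.4/19.3)³.
(r₁/r₂)³ = (2.093)³ = 9.172.
E₂ ≈ 71.73 N/C.

E ≈ 71.7 N/C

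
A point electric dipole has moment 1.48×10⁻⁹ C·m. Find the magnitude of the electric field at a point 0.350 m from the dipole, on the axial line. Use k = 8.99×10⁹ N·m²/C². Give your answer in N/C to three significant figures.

E ≈ 621 N/C

On the dipole axis E = 2kp/r³.
E = 2·(8.99×10⁹)(1.48×10⁻⁹) / (0.350)³ = 620.7 N/C.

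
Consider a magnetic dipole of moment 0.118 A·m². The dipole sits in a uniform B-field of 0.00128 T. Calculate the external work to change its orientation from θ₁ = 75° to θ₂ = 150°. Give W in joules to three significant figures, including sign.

W ≈ 1.70×10⁻⁴ J

W_ext = ΔU = −mB cosθ₂ + mB cosθ₁ = mB(cosθ₁ − cosθ₂).
W = (0.118)(0.00128)·(cos75° − cos150°) = (1.510×10⁻⁴)·(+1.1248) = 1.699×10⁻⁴ J.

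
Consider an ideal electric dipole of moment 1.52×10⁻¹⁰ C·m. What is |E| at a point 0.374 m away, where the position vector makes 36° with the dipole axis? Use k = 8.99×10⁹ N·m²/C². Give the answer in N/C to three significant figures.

At angle θ the dipole field magnitude is E = (kp/r³)·√(1 + 3cos²θ).
kp/r³ = (8.99×10⁹)(1.52×10⁻¹⁰) / (0.374)³ = 26.12 N/C.
√(1 + 3cos²36°) = √(1 + 3·0.6545) = √2.9635 ≈ 1.7215.
E ≈ 26.12 × 1.721 = 44.97 N/C.

E ≈ 45.0 N/C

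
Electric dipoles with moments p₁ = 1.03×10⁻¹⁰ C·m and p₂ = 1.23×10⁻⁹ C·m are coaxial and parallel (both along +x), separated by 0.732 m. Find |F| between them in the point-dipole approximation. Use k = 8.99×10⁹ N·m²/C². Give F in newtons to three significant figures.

F ≈ 2.38×10⁻⁸ N

On-axis field of dipole 1 at distance r: E = 2kp₁/r³. Force on dipole 2 is F = p₂·dE/dr (gradient along axis).
dE/dr = −6kp₁/r⁴, so |F| = 6kp₁p₂/r⁴ (attractive for aligned moments).
F = 6(8.99×10⁹)(1.03×10⁻¹⁰)(1.23×10⁻⁹)/(0.732)⁴ = 2.380×10⁻⁸ N.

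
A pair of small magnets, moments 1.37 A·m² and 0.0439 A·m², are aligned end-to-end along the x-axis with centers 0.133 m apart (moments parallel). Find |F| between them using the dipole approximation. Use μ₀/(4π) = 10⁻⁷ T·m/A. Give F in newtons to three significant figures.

On-axis B of dipole 1: B = (μ₀/4π)·2m₁/r³. Force on dipole 2: F = m₂·dB/dr.
dB/dr = −(μ₀/4π)·6m₁/r⁴, so |F| = (μ₀/4π)·6m₁m₂/r⁴.
F = 6(10⁻⁷)(1.37)(0.0439)/(0.133)⁴ = 1.153×10⁻⁴ N.

F ≈ 1.15×10⁻⁴ N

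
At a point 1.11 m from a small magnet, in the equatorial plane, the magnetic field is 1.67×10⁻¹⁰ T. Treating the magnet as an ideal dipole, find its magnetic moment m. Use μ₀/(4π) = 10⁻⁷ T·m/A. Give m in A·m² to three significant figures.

In the equatorial plane B = (μ₀/4π)·m/r³, so m = Br³·4π/(μ₀).
m = (1.67×10⁻¹⁰)·(1.11)³ / (10⁻⁷) = 0.002284 A·m².

m ≈ 0.00228 A·m²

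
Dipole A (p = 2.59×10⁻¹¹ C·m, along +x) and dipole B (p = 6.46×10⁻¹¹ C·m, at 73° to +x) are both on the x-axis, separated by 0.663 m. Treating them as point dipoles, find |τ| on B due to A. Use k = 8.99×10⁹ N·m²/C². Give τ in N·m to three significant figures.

The second dipole sits on the axis of the first, so the field there is axial: E₁ = 2kp₁/r³ along +x.
E₁ = 2(8.99×10⁹)(2.59×10⁻¹¹)/(0.663)³ = 1.598 N/C.
Torque on the second dipole: τ = p₂ E₁ sinθ.
τ = (6.46×10⁻¹¹)(1.598)·sin73° = 9.871×10⁻¹¹ N·m.

τ ≈ 9.87×10⁻¹¹ N·m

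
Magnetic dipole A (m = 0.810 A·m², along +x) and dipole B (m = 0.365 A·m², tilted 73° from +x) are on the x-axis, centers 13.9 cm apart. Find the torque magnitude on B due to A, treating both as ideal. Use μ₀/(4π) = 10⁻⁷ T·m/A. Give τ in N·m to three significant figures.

Dipole B is on the axis of dipole A, so B₁ there is axial: B₁ = (μ₀/4π)·2m₁/r³ along +x.
B₁ = 2(10⁻⁷)(0.810)/(0.139)³ = 6.032×10⁻⁵ T.
τ = m₂ B₁ sinθ.
τ = (0.365)(6.032×10⁻⁵)·sin73° = 2.106×10⁻⁵ N·m.

τ ≈ 2.11×10⁻⁵ N·m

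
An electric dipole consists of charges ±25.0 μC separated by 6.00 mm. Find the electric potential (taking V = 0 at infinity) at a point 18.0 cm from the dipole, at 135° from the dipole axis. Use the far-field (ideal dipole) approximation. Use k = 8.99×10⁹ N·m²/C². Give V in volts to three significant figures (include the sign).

V ≈ -2.94×10⁴ V

Dipole moment p = qd = (2.50×10⁻⁵ C)(0.00600 m) = 1.50×10⁻⁷ C·m.
The dipole potential is V = kp cosθ / r².
V = (8.99×10⁹)(1.50×10⁻⁷)·cos135° / (0.180)² = -2.943×10⁴ V.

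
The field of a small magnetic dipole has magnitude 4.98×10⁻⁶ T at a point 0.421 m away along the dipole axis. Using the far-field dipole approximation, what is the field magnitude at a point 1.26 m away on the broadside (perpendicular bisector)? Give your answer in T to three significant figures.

Dipole fields scale as 1/r³ in the far field.
The axial field is twice the equatorial field at the same r, so the geometry factor is 1/2.
B₂ = B₁ · (1/2) · (r₁/r₂)³ = 4.98×10⁻⁶ · 0.5 · (0.421/1.26)³.
(r₁/r₂)³ = (0.3341)³ = 0.0373.
B₂ ≈ 9.288×10⁻⁸ T.

B ≈ 9.29×10⁻⁸ T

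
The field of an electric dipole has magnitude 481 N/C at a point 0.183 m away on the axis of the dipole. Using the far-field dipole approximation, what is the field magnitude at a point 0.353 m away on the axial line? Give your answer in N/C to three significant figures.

Dipole fields scale as 1/r³ in the far field; the geometry is the same at both points.
E₂ = E₁ · (r₁/r₂)³ = 481 · (0.183/0.353)³.
(r₁/r₂)³ = (0.5184)³ = 0.1393.
E₂ ≈ 67.02 N/C.

E ≈ 67.0 N/C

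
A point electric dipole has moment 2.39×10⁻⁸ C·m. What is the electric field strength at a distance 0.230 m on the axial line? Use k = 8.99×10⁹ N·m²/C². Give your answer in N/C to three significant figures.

On the dipole axis E = 2kp/r³.
E = 2·(8.99×10⁹)(2.39×10⁻⁸) / (0.230)³ = 3.532×10⁴ N/C.

E ≈ 3.53×10⁴ N/C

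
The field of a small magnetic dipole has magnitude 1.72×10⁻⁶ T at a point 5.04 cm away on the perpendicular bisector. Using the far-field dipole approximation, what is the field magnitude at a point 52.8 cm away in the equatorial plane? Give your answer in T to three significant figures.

Dipole fields scale as 1/r³ in the far field; the geometry is the same at both points.
B₂ = B₁ · (r₁/r₂)³ = 1.72×10⁻⁶ · (5.04/52.8)³.
(r₁/r₂)³ = (0.09545)³ = 0.0008697.
B₂ ≈ 1.496×10⁻⁹ T.

B ≈ 1.50×10⁻⁹ T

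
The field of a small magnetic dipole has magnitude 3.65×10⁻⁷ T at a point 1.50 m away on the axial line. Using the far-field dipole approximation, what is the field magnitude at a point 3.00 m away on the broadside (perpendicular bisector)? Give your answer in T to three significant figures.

B ≈ 2.28×10⁻⁸ T

Dipole fields scale as 1/r³ in the far field.
The axial field is twice the equatorial field at the same r, so the geometry factor is 1/2.
B₂ = B₁ · (1/2) · (r₁/r₂)³ = 3.65×10⁻⁷ · 0.5 · (1.50/3.00)³.
(r₁/r₂)³ = (0.5)³ = 0.125.
B₂ ≈ 2.281×10⁻⁸ T.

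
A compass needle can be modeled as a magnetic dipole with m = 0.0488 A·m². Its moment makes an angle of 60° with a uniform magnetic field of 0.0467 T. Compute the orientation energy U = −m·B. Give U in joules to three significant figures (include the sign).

U ≈ -0.00114 J

U = −m·B = −mB cosθ.
U = −(0.0488)(0.0467)·cos60° = -0.001139 J.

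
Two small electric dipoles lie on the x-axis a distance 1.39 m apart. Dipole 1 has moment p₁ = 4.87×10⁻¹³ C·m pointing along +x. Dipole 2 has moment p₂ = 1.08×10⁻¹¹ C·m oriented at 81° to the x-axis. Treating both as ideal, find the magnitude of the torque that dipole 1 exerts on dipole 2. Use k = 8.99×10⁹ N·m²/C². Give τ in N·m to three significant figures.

The second dipole sits on the axis of the first, so the field there is axial: E₁ = 2kp₁/r³ along +x.
E₁ = 2(8.99×10⁹)(4.87×10⁻¹³)/(1.39)³ = 0.003260 N/C.
Torque on the second dipole: τ = p₂ E₁ sinθ.
τ = (1.08×10⁻¹¹)(0.003260)·sin81° = 3.478×10⁻¹⁴ N·m.

τ ≈ 3.48×10⁻¹⁴ N·m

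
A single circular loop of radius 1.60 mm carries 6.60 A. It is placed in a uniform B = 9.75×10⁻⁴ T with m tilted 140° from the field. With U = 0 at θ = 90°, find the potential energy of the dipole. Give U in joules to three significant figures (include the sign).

Magnetic moment m = IA = Iπa² = (6.60)·π·(0.00160)² = 5.308×10⁻⁵ A·m².
U = −m·B = −mB cosθ.
U = −(5.308×10⁻⁵)(9.75×10⁻⁴)·cos140° = 3.965×10⁻⁸ J.

U ≈ 3.96×10⁻⁸ J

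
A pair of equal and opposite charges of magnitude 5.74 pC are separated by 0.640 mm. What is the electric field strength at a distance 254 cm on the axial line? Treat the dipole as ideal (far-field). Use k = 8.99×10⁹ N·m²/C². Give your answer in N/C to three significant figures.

Dipole moment p = qd = (5.74×10⁻¹² C)(6.40×10⁻⁴ m) = 3.674×10⁻¹⁵ C·m.
On the dipole axis E = 2kp/r³.
E = 2·(8.99×10⁹)(3.674×10⁻¹⁵) / (2.54)³ = 4.031×10⁻⁶ N/C.

E ≈ 4.03×10⁻⁶ N/C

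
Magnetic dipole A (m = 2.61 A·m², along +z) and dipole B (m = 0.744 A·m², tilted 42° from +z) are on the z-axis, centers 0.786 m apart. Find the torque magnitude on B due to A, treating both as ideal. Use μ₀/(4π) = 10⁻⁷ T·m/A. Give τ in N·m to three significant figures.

Dipole B is on the axis of dipole A, so B₁ there is axial: B₁ = (μ₀/4π)·2m₁/r³ along +z.
B₁ = 2(10⁻⁷)(2.61)/(0.786)³ = 1.075×10⁻⁶ T.
τ = m₂ B₁ sinθ.
τ = (0.744)(1.075×10⁻⁶)·sin42° = 5.352×10⁻⁷ N·m.

τ ≈ 5.35×10⁻⁷ N·m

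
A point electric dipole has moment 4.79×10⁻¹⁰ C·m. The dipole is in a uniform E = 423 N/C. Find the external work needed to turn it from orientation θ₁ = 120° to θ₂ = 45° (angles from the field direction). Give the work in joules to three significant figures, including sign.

W_ext = ΔU = U(θ₂) − U(θ₁) = −pE cosθ₂ − (−pE cosθ₁) = pE(cosθ₁ − cosθ₂).
W = (4.79×10⁻¹⁰)(423)·(cos120° − cos45°) = (2.026×10⁻⁷)·(-1.2071) = -2.446×10⁻⁷ J.

W ≈ -2.45×10⁻⁷ J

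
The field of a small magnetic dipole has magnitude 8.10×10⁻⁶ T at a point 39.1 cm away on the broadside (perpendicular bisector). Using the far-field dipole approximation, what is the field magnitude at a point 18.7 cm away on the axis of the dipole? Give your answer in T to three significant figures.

Dipole fields scale as 1/r³ in the far field.
The axial field is twice the equatorial field at the same r, so the geometry factor is 2/1.
B₂ = B₁ · (2/1) · (r₁/r₂)³ = 8.10×10⁻⁶ · 2 · (39.1/18.7)³.
(r₁/r₂)³ = (2.091)³ = 9.141.
B₂ ≈ 1.481×10⁻⁴ T.

B ≈ 1.48×10⁻⁴ T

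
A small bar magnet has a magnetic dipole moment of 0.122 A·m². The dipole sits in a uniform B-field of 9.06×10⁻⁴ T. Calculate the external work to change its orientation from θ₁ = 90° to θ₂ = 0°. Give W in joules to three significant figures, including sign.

W ≈ -1.11×10⁻⁴ J

W_ext = ΔU = −mB cosθ₂ + mB cosθ₁ = mB(cosθ₁ − cosθ₂).
W = (0.122)(9.06×10⁻⁴)·(cos90° − cos0°) = (1.105×10⁻⁴)·(-1.0000) = -1.105×10⁻⁴ J.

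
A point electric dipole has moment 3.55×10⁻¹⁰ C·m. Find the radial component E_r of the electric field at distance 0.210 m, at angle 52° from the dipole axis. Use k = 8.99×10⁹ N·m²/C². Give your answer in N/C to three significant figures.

For a dipole, E_r = (2kp cosθ)/r³.
kp/r³ = (8.99×10⁹)(3.55×10⁻¹⁰)/(0.210)³ = 344.6 N/C.
E_r = 2·344.6·cos52° = 424.3 N/C.

E_r ≈ 424 N/C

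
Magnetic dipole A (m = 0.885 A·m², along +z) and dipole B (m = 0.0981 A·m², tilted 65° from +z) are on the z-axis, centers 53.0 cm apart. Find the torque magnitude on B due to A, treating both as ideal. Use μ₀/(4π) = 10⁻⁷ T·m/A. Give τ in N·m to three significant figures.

Dipole B is on the axis of dipole A, so B₁ there is axial: B₁ = (μ₀/4π)·2m₁/r³ along +z.
B₁ = 2(10⁻⁷)(0.885)/(0.530)³ = 1.189×10⁻⁶ T.
τ = m₂ B₁ sinθ.
τ = (0.0981)(1.189×10⁻⁶)·sin65° = 1.057×10⁻⁷ N·m.

τ ≈ 1.06×10⁻⁷ N·m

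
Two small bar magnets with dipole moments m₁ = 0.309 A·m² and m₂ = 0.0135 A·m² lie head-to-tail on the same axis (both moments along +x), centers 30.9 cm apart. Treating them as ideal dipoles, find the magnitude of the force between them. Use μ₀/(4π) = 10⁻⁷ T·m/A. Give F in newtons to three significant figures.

F ≈ 2.75×10⁻⁷ N

On-axis B of dipole 1: B = (μ₀/4π)·2m₁/r³. Force on dipole 2: F = m₂·dB/dr.
dB/dr = −(μ₀/4π)·6m₁/r⁴, so |F| = (μ₀/4π)·6m₁m₂/r⁴.
F = 6(10⁻⁷)(0.309)(0.0135)/(0.309)⁴ = 2.745×10⁻⁷ N.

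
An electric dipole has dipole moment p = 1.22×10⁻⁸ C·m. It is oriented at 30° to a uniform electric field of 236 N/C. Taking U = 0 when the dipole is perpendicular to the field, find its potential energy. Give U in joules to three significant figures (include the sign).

U = −p·E = −pE cosθ.
U = −(1.22×10⁻⁸)(236)·cos30° = -2.493×10⁻⁶ J.

U ≈ -2.49×10⁻⁶ J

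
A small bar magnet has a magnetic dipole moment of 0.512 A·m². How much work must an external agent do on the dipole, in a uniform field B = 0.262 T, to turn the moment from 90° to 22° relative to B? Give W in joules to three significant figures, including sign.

W ≈ -0.124 J

W_ext = ΔU = −mB cosθ₂ + mB cosθ₁ = mB(cosθ₁ − cosθ₂).
W = (0.512)(0.262)·(cos90° − cos22°) = (0.1341)·(-0.9272) = -0.1244 J.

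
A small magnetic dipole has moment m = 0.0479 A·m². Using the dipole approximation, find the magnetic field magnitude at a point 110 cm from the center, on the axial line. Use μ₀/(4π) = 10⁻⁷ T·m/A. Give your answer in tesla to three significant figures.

On axis B = (μ₀/4π)·2m/r³.
B = 2·(10⁻⁷)·(0.0479) / (1.10)³ = 7.198×10⁻⁹ T.

B ≈ 7.20×10⁻⁹ T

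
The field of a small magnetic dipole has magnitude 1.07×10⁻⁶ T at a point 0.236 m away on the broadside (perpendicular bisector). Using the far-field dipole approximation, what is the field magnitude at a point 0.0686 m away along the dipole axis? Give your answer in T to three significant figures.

Dipole fields scale as 1/r³ in the far field.
The axial field is twice the equatorial field at the same r, so the geometry factor is 2/1.
B₂ = B₁ · (2/1) · (r₁/r₂)³ = 1.07×10⁻⁶ · 2 · (0.236/0.0686)³.
(r₁/r₂)³ = (3.44)³ = 40.72.
B₂ ≈ 8.713×10⁻⁵ T.

B ≈ 8.71×10⁻⁵ T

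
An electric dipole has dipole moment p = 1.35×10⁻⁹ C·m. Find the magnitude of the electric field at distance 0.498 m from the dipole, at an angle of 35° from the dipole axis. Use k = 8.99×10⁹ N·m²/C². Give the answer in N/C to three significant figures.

At angle θ the dipole field magnitude is E = (kp/r³)·√(1 + 3cos²θ).
kp/r³ = (8.99×10⁹)(1.35×10⁻⁹) / (0.498)³ = 98.27 N/C.
√(1 + 3cos²35°) = √(1 + 3·0.6710) = √3.0130 ≈ 1.7358.
E ≈ 98.27 × 1.736 = 170.6 N/C.

E ≈ 171 N/C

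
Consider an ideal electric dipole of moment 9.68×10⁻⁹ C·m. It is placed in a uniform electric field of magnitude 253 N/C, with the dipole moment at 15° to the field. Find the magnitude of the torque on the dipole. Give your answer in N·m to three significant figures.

Torque on an electric dipole: τ = pE sinθ.
τ = (9.68×10⁻⁹)(253)·sin15° = 6.339×10⁻⁷ N·m.

τ ≈ 6.34×10⁻⁷ N·m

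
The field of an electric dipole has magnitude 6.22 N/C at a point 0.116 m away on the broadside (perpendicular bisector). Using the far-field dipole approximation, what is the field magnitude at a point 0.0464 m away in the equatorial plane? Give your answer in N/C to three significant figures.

Dipole fields scale as 1/r³ in the far field; the geometry is the same at both points.
E₂ = E₁ · (r₁/r₂)³ = 6.22 · (0.116/0.0464)³.
(r₁/r₂)³ = (2.5)³ = 15.63.
E₂ ≈ 97.19 N/C.

E ≈ 97.2 N/C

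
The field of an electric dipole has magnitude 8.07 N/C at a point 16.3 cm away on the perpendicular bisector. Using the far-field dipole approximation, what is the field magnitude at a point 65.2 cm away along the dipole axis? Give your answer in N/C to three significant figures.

Dipole fields scale as 1/r³ in the far field.
The axial field is twice the equatorial field at the same r, so the geometry factor is 2/1.
E₂ = E₁ · (2/1) · (r₁/r₂)³ = 8.07 · 2 · (16.3/65.2)³.
(r₁/r₂)³ = (0.25)³ = 0.01562.
E₂ ≈ 0.2522 N/C.

E ≈ 0.252 N/C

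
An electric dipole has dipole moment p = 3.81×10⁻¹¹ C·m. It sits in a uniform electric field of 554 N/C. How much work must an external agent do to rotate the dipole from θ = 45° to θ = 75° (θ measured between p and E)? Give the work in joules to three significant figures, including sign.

W ≈ 9.46×10⁻⁹ J

W_ext = ΔU = U(θ₂) − U(θ₁) = −pE cosθ₂ − (−pE cosθ₁) = pE(cosθ₁ − cosθ₂).
W = (3.81×10⁻¹¹)(554)·(cos45° − cos75°) = (2.111×10⁻⁸)·(+0.4483) = 9.462×10⁻⁹ J.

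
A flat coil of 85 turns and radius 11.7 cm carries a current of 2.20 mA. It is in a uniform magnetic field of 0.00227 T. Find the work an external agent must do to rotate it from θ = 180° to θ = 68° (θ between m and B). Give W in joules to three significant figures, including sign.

W ≈ -2.51×10⁻⁵ J

m = NIA = NIπa² = 85·(0.00220)·π·(0.117)² = 0.008042 A·m².
W_ext = ΔU = −mB cosθ₂ + mB cosθ₁ = mB(cosθ₁ − cosθ₂).
W = (0.008042)(0.00227)·(cos180° − cos68°) = (1.826×10⁻⁵)·(-1.3746) = -2.509×10⁻⁵ J.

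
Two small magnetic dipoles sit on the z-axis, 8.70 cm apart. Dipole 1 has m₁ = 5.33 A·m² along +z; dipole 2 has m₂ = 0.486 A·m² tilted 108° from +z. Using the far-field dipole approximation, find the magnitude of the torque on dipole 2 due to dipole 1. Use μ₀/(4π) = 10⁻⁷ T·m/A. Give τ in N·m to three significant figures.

τ ≈ 7.48×10⁻⁴ N·m

Dipole B is on the axis of dipole A, so B₁ there is axial: B₁ = (μ₀/4π)·2m₁/r³ along +z.
B₁ = 2(10⁻⁷)(5.33)/(0.0870)³ = 0.001619 T.
τ = m₂ B₁ sinθ.
τ = (0.486)(0.001619)·sin108° = 7.482×10⁻⁴ N·m.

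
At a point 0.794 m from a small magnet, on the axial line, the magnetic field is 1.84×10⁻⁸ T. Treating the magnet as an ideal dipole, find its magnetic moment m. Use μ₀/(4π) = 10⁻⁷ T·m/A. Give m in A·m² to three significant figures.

m ≈ 0.0461 A·m²

On axis B = (μ₀/4π)·2m/r³, so m = Br³·4π/(μ₀·2).
m = (1.84×10⁻⁸)·(0.794)³ / (2·10⁻⁷) = 0.04605 A·m².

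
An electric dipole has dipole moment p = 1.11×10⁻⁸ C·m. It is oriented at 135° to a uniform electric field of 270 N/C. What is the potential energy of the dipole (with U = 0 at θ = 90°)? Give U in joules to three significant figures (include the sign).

U ≈ 2.12×10⁻⁶ J

U = −p·E = −pE cosθ.
U = −(1.11×10⁻⁸)(270)·cos135° = 2.119×10⁻⁶ J.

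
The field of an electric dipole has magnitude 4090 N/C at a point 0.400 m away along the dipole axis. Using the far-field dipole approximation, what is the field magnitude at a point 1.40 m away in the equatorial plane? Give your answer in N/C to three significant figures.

E ≈ 47.7 N/C

Dipole fields scale as 1/r³ in the far field.
The axial field is twice the equatorial field at the same r, so the geometry factor is 1/2.
E₂ = E₁ · (1/2) · (r₁/r₂)³ = 4090 · 0.5 · (0.400/1.40)³.
(r₁/r₂)³ = (0.2857)³ = 0.02332.
E₂ ≈ 47.70 N/C.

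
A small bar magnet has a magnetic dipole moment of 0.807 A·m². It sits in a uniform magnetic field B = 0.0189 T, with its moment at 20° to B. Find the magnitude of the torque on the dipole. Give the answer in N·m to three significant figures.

Torque on a magnetic dipole: τ = mB sinθ.
τ = (0.807)(0.0189)·sin20° = 0.005217 N·m.

τ ≈ 0.00522 N·m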